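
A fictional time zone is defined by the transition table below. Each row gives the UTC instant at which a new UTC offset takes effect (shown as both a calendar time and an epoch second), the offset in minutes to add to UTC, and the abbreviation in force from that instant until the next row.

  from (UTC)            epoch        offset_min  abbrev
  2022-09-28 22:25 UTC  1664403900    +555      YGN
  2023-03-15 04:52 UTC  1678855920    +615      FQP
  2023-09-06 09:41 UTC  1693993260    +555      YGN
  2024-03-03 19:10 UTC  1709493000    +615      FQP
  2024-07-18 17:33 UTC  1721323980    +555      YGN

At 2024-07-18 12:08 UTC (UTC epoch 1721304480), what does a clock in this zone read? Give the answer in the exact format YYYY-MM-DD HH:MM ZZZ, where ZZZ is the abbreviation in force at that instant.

Query: 2024-07-18 12:08 UTC
Rule 4/5 (FQP, +10:15): 2024-03-03 19:10 UTC ≤ query < 2024-07-18 17:33 UTC
12·60 + 8 + 615 = 1343 min
1343 = 0·1440 + 1343; 1343 = 22·60 + 23 → 22:23, same day
→ 2024-07-18 22:23 FQP

2024-07-18 22:23 FQP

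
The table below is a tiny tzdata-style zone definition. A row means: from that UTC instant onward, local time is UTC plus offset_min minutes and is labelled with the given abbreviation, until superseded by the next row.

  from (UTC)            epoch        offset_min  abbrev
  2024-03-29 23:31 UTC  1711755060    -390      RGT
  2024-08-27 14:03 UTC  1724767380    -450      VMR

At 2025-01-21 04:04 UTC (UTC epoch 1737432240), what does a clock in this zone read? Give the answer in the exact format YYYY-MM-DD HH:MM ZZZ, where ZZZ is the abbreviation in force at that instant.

2025-01-20 20:34 VMR

Query: 2025-01-21 04:04 UTC
Rule 2/2 (VMR, -07:30): 2024-08-27 14:03 UTC ≤ query < +∞
4·60 + 4 - 450 = -206 min
-206 = -1·1440 + 1234; 1234 = 20·60 + 34 → 20:34, 2025-01-21 - 1 day = 2025-01-20
→ 2025-01-20 20:34 VMR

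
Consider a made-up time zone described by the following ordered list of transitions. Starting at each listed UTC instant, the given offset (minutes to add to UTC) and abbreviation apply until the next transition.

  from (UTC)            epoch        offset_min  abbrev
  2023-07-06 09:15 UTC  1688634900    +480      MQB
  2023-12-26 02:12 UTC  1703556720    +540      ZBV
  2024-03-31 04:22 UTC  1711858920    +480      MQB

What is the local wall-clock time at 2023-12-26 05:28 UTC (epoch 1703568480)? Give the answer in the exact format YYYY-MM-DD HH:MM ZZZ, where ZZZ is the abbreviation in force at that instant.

2023-12-26 14:28 ZBV

Query: 2023-12-26 05:28 UTC
Rule 2/3 (ZBV, +09:00): 2023-12-26 02:12 UTC ≤ query < 2024-03-31 04:22 UTC
5·60 + 28 + 540 = 868 min
868 = 0·1440 + 868; 868 = 14·60 + 28 → 14:28, same day
→ 2023-12-26 14:28 ZBV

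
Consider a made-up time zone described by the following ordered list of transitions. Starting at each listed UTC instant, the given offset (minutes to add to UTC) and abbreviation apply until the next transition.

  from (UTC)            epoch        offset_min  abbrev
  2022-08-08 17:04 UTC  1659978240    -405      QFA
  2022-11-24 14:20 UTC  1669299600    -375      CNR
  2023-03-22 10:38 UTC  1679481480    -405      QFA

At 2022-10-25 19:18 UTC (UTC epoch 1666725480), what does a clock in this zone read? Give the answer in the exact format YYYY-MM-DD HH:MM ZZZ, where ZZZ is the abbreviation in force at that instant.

2022-10-25 12:33 QFA

Query: 2022-10-25 19:18 UTC
Rule 1/3 (QFA, -06:45): 2022-08-08 17:04 UTC ≤ query < 2022-11-24 14:20 UTC
19·60 + 18 - 405 = 753 min
753 = 0·1440 + 753; 753 = 12·60 + 33 → 12:33, same day
→ 2022-10-25 12:33 QFA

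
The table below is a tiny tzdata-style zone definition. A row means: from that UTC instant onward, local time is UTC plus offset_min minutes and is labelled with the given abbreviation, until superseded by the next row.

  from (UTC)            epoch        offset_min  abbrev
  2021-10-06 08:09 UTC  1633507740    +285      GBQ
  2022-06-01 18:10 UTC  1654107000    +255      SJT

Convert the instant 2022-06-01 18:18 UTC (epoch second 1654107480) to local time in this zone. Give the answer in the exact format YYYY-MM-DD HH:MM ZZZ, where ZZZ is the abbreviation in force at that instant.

2022-06-01 22:33 SJT

Query: 2022-06-01 18:18 UTC
Rule 2/2 (SJT, +04:15): 2022-06-01 18:10 UTC ≤ query < +∞
18·60 + 18 + 255 = 1353 min
1353 = 0·1440 + 1353; 1353 = 22·60 + 33 → 22:33, same day
→ 2022-06-01 22:33 SJT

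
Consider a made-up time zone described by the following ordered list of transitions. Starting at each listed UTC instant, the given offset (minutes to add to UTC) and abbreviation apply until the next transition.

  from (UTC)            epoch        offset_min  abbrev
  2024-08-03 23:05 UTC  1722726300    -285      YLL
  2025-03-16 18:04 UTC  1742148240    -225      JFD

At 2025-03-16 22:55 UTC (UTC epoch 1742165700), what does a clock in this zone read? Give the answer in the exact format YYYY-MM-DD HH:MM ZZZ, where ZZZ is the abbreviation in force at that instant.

Query: 2025-03-16 22:55 UTC
Rule 2/2 (JFD, -03:45): 2025-03-16 18:04 UTC ≤ query < +∞
22·60 + 55 - 225 = 1150 min
1150 = 0·1440 + 1150; 1150 = 19·60 + 10 → 19:10, same day
→ 2025-03-16 19:10 JFD

2025-03-16 19:10 JFD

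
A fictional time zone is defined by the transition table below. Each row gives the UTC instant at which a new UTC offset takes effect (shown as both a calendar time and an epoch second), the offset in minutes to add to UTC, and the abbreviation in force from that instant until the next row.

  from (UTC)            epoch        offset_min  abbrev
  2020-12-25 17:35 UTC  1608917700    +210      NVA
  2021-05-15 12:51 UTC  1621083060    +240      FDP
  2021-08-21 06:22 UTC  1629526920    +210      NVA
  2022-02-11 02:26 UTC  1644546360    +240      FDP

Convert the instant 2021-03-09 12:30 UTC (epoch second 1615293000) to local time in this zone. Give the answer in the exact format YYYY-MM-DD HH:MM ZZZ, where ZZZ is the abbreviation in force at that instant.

Query: 2021-03-09 12:30 UTC
Rule 1/4 (NVA, +03:30): 2020-12-25 17:35 UTC ≤ query < 2021-05-15 12:51 UTC
12·60 + 30 + 210 = 960 min
960 = 0·1440 + 960; 960 = 16·60 + 0 → 16:00, same day
→ 2021-03-09 16:00 NVA

2021-03-09 16:00 NVA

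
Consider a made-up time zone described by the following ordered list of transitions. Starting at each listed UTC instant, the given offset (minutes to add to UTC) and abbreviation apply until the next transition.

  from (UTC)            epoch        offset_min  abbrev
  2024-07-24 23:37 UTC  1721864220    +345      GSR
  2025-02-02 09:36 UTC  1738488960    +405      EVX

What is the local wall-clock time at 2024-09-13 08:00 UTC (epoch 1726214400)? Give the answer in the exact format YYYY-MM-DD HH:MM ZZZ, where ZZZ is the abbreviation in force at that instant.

2024-09-13 13:45 GSR

Query: 2024-09-13 08:00 UTC
Rule 1/2 (GSR, +05:45): 2024-07-24 23:37 UTC ≤ query < 2025-02-02 09:36 UTC
8·60 + 0 + 345 = 825 min
825 = 0·1440 + 825; 825 = 13·60 + 45 → 13:45, same day
→ 2024-09-13 13:45 GSR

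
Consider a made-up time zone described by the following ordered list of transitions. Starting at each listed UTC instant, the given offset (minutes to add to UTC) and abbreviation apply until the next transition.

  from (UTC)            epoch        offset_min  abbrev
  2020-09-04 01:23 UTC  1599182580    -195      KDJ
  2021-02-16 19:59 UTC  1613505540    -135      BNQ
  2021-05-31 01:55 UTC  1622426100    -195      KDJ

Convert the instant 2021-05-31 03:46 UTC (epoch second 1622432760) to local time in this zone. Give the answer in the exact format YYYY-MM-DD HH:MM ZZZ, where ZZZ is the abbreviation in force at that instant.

Query: 2021-05-31 03:46 UTC
Rule 3/3 (KDJ, -03:15): 2021-05-31 01:55 UTC ≤ query < +∞
3·60 + 46 - 195 = 31 min
31 = 0·1440 + 31; 31 = 0·60 + 31 → 00:31, same day
→ 2021-05-31 00:31 KDJ

2021-05-31 00:31 KDJ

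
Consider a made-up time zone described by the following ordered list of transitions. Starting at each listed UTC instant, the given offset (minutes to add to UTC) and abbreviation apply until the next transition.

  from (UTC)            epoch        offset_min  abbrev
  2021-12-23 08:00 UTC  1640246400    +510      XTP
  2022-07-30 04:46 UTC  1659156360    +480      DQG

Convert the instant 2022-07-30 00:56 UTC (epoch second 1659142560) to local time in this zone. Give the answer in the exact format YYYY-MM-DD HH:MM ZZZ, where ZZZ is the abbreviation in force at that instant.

2022-07-30 09:26 XTP

Query: 2022-07-30 00:56 UTC
Rule 1/2 (XTP, +08:30): 2021-12-23 08:00 UTC ≤ query < 2022-07-30 04:46 UTC
0·60 + 56 + 510 = 566 min
566 = 0·1440 + 566; 566 = 9·60 + 26 → 09:26, same day
→ 2022-07-30 09:26 XTP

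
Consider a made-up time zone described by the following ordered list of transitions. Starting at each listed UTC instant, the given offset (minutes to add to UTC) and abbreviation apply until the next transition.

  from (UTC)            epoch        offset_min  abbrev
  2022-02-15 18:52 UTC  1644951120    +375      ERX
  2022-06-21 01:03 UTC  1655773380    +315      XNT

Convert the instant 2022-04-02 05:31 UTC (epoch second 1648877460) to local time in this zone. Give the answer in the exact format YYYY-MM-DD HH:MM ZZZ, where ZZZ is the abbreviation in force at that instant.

Query: 2022-04-02 05:31 UTC
Rule 1/2 (ERX, +06:15): 2022-02-15 18:52 UTC ≤ query < 2022-06-21 01:03 UTC
5·60 + 31 + 375 = 706 min
706 = 0·1440 + 706; 706 = 11·60 + 46 → 11:46, same day
→ 2022-04-02 11:46 ERX

2022-04-02 11:46 ERX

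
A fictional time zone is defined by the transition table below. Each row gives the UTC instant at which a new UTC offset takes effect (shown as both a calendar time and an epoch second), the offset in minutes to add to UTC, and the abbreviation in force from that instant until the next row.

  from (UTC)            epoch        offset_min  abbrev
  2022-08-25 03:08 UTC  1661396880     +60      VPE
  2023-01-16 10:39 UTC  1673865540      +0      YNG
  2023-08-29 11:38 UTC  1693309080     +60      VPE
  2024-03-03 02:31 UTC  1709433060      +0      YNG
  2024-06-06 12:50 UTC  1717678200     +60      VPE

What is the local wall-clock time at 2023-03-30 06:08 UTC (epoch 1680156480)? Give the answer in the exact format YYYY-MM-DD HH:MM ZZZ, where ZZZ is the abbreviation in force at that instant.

Query: 2023-03-30 06:08 UTC
Rule 2/5 (YNG, +00:00): 2023-01-16 10:39 UTC ≤ query < 2023-08-29 11:38 UTC
6·60 + 8 + 0 = 368 min
368 = 0·1440 + 368; 368 = 6·60 + 8 → 06:08, same day
→ 2023-03-30 06:08 YNG

2023-03-30 06:08 YNG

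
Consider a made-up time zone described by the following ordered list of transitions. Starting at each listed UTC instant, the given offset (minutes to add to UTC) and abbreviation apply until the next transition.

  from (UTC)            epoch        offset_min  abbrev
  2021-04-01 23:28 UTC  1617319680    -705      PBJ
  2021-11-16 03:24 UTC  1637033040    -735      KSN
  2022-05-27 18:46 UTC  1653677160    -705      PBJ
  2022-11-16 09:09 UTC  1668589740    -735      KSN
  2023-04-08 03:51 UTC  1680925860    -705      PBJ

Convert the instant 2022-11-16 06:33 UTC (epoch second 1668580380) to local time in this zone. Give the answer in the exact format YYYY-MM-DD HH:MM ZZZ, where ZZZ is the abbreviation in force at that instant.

2022-11-15 18:48 PBJ

Query: 2022-11-16 06:33 UTC
Rule 3/5 (PBJ, -11:45): 2022-05-27 18:46 UTC ≤ query < 2022-11-16 09:09 UTC
6·60 + 33 - 705 = -312 min
-312 = -1·1440 + 1128; 1128 = 18·60 + 48 → 18:48, 2022-11-16 - 1 day = 2022-11-15
→ 2022-11-15 18:48 PBJ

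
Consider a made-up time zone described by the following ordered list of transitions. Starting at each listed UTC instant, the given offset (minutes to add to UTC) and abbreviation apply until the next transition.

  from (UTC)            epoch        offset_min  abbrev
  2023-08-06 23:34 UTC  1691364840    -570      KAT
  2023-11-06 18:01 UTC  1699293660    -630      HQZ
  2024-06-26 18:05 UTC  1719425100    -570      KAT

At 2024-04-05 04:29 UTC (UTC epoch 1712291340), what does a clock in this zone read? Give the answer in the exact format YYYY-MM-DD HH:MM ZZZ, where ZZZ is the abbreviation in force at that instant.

Query: 2024-04-05 04:29 UTC
Rule 2/3 (HQZ, -10:30): 2023-11-06 18:01 UTC ≤ query < 2024-06-26 18:05 UTC
4·60 + 29 - 630 = -361 min
-361 = -1·1440 + 1079; 1079 = 17·60 + 59 → 17:59, 2024-04-05 - 1 day = 2024-04-04
→ 2024-04-04 17:59 HQZ

2024-04-04 17:59 HQZ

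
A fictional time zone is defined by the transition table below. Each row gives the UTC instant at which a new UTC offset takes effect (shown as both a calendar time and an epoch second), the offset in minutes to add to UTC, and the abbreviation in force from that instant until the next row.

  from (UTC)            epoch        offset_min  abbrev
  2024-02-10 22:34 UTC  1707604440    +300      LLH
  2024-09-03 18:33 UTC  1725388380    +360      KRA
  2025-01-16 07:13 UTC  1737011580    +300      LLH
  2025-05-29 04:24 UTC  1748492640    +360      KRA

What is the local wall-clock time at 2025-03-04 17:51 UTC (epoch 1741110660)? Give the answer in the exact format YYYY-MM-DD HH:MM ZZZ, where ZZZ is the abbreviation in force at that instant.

2025-03-04 22:51 LLH

Query: 2025-03-04 17:51 UTC
Rule 3/4 (LLH, +05:00): 2025-01-16 07:13 UTC ≤ query < 2025-05-29 04:24 UTC
17·60 + 51 + 300 = 1371 min
1371 = 0·1440 + 1371; 1371 = 22·60 + 51 → 22:51, same day
→ 2025-03-04 22:51 LLH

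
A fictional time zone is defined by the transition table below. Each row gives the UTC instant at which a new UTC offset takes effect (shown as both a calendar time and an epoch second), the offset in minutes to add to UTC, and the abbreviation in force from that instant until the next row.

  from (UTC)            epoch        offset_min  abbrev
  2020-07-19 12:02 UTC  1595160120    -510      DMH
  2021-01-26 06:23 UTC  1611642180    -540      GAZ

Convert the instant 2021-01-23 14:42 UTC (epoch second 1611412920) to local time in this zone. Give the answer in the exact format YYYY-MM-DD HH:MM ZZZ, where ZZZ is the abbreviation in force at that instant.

2021-01-23 06:12 DMH

Query: 2021-01-23 14:42 UTC
Rule 1/2 (DMH, -08:30): 2020-07-19 12:02 UTC ≤ query < 2021-01-26 06:23 UTC
14·60 + 42 - 510 = 372 min
372 = 0·1440 + 372; 372 = 6·60 + 12 → 06:12, same day
→ 2021-01-23 06:12 DMH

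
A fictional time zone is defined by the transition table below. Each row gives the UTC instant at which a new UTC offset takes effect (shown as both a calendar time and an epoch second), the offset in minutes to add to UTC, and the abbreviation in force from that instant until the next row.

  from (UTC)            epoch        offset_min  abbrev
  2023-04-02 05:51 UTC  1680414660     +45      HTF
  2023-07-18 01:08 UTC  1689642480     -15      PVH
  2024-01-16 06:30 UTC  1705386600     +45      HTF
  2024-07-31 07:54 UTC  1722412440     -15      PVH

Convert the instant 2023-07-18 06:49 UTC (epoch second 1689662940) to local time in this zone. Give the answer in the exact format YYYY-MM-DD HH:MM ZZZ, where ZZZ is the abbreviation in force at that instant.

Query: 2023-07-18 06:49 UTC
Rule 2/4 (PVH, -00:15): 2023-07-18 01:08 UTC ≤ query < 2024-01-16 06:30 UTC
6·60 + 49 - 15 = 394 min
394 = 0·1440 + 394; 394 = 6·60 + 34 → 06:34, same day
→ 2023-07-18 06:34 PVH

2023-07-18 06:34 PVH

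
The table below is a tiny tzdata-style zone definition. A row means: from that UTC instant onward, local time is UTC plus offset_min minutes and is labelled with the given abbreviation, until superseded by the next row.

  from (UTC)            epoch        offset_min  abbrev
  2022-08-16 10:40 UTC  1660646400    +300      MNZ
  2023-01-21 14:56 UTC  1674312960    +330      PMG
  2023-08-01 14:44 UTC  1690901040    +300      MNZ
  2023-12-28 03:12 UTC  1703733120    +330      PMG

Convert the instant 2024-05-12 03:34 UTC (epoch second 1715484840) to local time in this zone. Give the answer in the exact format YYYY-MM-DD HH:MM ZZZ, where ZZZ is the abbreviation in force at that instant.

2024-05-12 09:04 PMG

Query: 2024-05-12 03:34 UTC
Rule 4/4 (PMG, +05:30): 2023-12-28 03:12 UTC ≤ query < +∞
3·60 + 34 + 330 = 544 min
544 = 0·1440 + 544; 544 = 9·60 + 4 → 09:04, same day
→ 2024-05-12 09:04 PMG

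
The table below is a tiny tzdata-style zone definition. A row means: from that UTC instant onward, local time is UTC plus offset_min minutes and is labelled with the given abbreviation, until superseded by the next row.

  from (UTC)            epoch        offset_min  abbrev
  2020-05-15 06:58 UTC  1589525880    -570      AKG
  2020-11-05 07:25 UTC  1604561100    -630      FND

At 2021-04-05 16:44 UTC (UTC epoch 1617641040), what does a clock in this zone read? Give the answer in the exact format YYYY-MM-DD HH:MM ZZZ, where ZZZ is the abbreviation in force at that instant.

2021-04-05 06:14 FND

Query: 2021-04-05 16:44 UTC
Rule 2/2 (FND, -10:30): 2020-11-05 07:25 UTC ≤ query < +∞
16·60 + 44 - 630 = 374 min
374 = 0·1440 + 374; 374 = 6·60 + 14 → 06:14, same day
→ 2021-04-05 06:14 FND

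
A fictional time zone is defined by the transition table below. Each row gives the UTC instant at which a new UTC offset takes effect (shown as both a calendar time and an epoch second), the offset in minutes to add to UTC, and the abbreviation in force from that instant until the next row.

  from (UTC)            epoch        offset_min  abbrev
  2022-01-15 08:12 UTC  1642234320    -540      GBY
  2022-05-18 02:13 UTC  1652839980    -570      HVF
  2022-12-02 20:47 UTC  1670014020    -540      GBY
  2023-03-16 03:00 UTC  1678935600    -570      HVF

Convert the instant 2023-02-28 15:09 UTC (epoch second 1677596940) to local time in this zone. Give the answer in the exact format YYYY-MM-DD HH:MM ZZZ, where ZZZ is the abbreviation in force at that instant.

2023-02-28 06:09 GBY

Query: 2023-02-28 15:09 UTC
Rule 3/4 (GBY, -09:00): 2022-12-02 20:47 UTC ≤ query < 2023-03-16 03:00 UTC
15·60 + 9 - 540 = 369 min
369 = 0·1440 + 369; 369 = 6·60 + 9 → 06:09, same day
→ 2023-02-28 06:09 GBY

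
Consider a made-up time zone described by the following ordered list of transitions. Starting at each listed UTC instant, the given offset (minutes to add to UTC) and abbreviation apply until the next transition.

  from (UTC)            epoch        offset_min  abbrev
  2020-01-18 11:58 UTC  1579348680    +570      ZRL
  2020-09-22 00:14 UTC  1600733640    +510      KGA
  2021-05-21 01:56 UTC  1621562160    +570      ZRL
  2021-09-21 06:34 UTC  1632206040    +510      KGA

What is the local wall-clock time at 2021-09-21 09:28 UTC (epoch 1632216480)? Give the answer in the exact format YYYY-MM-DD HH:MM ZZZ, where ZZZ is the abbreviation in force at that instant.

Query: 2021-09-21 09:28 UTC
Rule 4/4 (KGA, +08:30): 2021-09-21 06:34 UTC ≤ query < +∞
9·60 + 28 + 510 = 1078 min
1078 = 0·1440 + 1078; 1078 = 17·60 + 58 → 17:58, same day
→ 2021-09-21 17:58 KGA

2021-09-21 17:58 KGA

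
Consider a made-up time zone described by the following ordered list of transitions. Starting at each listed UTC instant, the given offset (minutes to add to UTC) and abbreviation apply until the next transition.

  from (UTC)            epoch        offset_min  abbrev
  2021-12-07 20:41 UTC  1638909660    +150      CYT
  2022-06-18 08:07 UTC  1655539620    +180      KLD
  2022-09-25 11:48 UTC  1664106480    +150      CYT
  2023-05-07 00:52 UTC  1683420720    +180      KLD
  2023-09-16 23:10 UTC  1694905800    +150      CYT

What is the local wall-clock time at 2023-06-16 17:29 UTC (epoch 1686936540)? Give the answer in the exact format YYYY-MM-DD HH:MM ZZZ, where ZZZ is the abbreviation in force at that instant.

2023-06-16 20:29 KLD

Query: 2023-06-16 17:29 UTC
Rule 4/5 (KLD, +03:00): 2023-05-07 00:52 UTC ≤ query < 2023-09-16 23:10 UTC
17·60 + 29 + 180 = 1229 min
1229 = 0·1440 + 1229; 1229 = 20·60 + 29 → 20:29, same day
→ 2023-06-16 20:29 KLD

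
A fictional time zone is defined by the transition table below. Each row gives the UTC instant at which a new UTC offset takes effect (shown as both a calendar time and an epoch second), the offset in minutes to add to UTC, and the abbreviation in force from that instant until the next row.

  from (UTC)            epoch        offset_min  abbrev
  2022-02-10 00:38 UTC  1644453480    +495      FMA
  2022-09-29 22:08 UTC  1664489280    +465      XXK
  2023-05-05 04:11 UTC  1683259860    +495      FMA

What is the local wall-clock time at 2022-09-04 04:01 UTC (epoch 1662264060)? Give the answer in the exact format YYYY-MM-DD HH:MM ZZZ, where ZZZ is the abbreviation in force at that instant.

2022-09-04 12:16 FMA

Query: 2022-09-04 04:01 UTC
Rule 1/3 (FMA, +08:15): 2022-02-10 00:38 UTC ≤ query < 2022-09-29 22:08 UTC
4·60 + 1 + 495 = 736 min
736 = 0·1440 + 736; 736 = 12·60 + 16 → 12:16, same day
→ 2022-09-04 12:16 FMA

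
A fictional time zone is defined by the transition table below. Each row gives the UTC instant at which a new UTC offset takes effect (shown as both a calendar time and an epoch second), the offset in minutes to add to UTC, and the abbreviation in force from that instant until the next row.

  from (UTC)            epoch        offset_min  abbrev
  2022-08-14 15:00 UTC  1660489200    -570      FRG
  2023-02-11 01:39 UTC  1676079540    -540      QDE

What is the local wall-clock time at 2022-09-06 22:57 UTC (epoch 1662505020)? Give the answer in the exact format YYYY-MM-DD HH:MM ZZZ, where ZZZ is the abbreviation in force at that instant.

2022-09-06 13:27 FRG

Query: 2022-09-06 22:57 UTC
Rule 1/2 (FRG, -09:30): 2022-08-14 15:00 UTC ≤ query < 2023-02-11 01:39 UTC
22·60 + 57 - 570 = 807 min
807 = 0·1440 + 807; 807 = 13·60 + 27 → 13:27, same day
→ 2022-09-06 13:27 FRG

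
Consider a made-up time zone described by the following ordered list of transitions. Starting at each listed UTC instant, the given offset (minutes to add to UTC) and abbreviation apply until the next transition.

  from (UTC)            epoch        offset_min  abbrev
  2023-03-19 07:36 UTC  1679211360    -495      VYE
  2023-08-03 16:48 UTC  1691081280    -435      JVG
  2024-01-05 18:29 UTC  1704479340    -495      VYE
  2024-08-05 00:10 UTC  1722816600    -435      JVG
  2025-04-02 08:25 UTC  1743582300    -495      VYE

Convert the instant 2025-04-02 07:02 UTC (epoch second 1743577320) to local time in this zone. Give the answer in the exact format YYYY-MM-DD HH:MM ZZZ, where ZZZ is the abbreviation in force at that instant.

Query: 2025-04-02 07:02 UTC
Rule 4/5 (JVG, -07:15): 2024-08-05 00:10 UTC ≤ query < 2025-04-02 08:25 UTC
7·60 + 2 - 435 = -13 min
-13 = -1·1440 + 1427; 1427 = 23·60 + 47 → 23:47, 2025-04-02 - 1 day = 2025-04-01
→ 2025-04-01 23:47 JVG

2025-04-01 23:47 JVG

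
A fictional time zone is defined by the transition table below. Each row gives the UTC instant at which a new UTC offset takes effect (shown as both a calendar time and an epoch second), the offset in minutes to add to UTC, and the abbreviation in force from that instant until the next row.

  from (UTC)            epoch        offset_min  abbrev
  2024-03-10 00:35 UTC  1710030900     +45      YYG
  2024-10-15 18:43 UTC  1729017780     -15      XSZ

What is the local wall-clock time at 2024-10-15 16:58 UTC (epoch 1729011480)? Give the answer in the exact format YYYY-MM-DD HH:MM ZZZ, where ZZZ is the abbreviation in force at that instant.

2024-10-15 17:43 YYG

Query: 2024-10-15 16:58 UTC
Rule 1/2 (YYG, +00:45): 2024-03-10 00:35 UTC ≤ query < 2024-10-15 18:43 UTC
16·60 + 58 + 45 = 1063 min
1063 = 0·1440 + 1063; 1063 = 17·60 + 43 → 17:43, same day
→ 2024-10-15 17:43 YYG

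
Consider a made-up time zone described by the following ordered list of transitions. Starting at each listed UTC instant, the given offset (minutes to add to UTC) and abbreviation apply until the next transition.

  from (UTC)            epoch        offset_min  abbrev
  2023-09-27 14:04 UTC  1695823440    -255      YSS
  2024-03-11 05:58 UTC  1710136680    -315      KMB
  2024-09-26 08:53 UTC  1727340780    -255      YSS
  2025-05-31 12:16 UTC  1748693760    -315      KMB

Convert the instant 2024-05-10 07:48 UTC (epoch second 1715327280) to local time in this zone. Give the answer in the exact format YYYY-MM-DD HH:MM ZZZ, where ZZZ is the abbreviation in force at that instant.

2024-05-10 02:33 KMB

Query: 2024-05-10 07:48 UTC
Rule 2/4 (KMB, -05:15): 2024-03-11 05:58 UTC ≤ query < 2024-09-26 08:53 UTC
7·60 + 48 - 315 = 153 min
153 = 0·1440 + 153; 153 = 2·60 + 33 → 02:33, same day
→ 2024-05-10 02:33 KMB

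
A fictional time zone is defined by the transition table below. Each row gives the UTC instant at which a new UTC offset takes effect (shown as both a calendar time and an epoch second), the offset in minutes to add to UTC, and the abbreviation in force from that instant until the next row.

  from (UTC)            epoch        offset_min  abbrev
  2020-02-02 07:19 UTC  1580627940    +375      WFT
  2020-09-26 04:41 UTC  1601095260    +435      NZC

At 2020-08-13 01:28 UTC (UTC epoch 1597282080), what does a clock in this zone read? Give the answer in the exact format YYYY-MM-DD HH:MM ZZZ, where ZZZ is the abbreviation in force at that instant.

2020-08-13 07:43 WFT

Query: 2020-08-13 01:28 UTC
Rule 1/2 (WFT, +06:15): 2020-02-02 07:19 UTC ≤ query < 2020-09-26 04:41 UTC
1·60 + 28 + 375 = 463 min
463 = 0·1440 + 463; 463 = 7·60 + 43 → 07:43, same day
→ 2020-08-13 07:43 WFT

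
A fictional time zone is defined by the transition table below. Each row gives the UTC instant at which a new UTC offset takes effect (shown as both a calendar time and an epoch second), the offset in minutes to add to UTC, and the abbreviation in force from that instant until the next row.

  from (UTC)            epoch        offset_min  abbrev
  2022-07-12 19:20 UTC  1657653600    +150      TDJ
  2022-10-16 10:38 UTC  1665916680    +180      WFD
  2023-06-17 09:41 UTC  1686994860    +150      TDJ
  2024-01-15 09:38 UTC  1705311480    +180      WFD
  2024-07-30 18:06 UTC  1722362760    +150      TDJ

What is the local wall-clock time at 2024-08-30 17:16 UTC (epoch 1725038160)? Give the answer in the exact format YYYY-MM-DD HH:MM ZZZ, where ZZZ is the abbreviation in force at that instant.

2024-08-30 19:46 TDJ

Query: 2024-08-30 17:16 UTC
Rule 5/5 (TDJ, +02:30): 2024-07-30 18:06 UTC ≤ query < +∞
17·60 + 16 + 150 = 1186 min
1186 = 0·1440 + 1186; 1186 = 19·60 + 46 → 19:46, same day
→ 2024-08-30 19:46 TDJ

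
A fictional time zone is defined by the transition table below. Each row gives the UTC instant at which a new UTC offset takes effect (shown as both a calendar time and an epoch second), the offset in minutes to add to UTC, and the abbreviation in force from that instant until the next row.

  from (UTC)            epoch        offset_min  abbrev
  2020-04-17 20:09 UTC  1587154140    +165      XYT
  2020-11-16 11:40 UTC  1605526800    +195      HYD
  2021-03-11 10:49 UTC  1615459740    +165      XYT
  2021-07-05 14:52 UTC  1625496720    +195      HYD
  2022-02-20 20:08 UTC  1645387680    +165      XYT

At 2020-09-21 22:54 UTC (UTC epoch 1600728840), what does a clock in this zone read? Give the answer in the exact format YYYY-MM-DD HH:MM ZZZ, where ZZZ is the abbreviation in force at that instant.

Query: 2020-09-21 22:54 UTC
Rule 1/5 (XYT, +02:45): 2020-04-17 20:09 UTC ≤ query < 2020-11-16 11:40 UTC
22·60 + 54 + 165 = 1539 min
1539 = 1·1440 + 99; 99 = 1·60 + 39 → 01:39, 2020-09-21 + 1 day = 2020-09-22
→ 2020-09-22 01:39 XYT

2020-09-22 01:39 XYT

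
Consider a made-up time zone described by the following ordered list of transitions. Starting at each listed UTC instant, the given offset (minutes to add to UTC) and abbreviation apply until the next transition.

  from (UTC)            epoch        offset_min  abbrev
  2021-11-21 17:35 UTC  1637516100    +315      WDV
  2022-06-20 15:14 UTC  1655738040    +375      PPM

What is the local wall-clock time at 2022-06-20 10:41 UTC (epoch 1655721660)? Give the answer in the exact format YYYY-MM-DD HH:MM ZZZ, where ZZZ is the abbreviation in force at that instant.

2022-06-20 15:56 WDV

Query: 2022-06-20 10:41 UTC
Rule 1/2 (WDV, +05:15): 2021-11-21 17:35 UTC ≤ query < 2022-06-20 15:14 UTC
10·60 + 41 + 315 = 956 min
956 = 0·1440 + 956; 956 = 15·60 + 56 → 15:56, same day
→ 2022-06-20 15:56 WDV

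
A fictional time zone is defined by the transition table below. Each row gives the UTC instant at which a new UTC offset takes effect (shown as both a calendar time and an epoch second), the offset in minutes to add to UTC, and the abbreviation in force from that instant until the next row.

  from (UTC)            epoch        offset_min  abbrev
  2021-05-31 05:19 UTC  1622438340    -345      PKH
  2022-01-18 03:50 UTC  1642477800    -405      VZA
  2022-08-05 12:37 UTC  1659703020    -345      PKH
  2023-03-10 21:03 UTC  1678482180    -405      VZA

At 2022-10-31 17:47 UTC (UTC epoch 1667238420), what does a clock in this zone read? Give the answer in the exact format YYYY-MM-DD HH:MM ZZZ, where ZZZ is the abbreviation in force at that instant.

2022-10-31 12:02 PKH

Query: 2022-10-31 17:47 UTC
Rule 3/4 (PKH, -05:45): 2022-08-05 12:37 UTC ≤ query < 2023-03-10 21:03 UTC
17·60 + 47 - 345 = 722 min
722 = 0·1440 + 722; 722 = 12·60 + 2 → 12:02, same day
→ 2022-10-31 12:02 PKH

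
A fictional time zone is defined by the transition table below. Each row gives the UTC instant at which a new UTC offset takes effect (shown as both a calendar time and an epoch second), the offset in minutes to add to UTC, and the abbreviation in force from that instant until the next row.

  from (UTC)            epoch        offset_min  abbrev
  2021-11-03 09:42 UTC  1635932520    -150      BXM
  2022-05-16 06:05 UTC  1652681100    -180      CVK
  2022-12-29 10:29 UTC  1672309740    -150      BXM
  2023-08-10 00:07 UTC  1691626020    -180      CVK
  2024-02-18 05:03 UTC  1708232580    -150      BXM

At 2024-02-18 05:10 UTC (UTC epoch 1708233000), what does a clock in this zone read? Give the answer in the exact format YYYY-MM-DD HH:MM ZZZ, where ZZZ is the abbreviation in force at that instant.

Query: 2024-02-18 05:10 UTC
Rule 5/5 (BXM, -02:30): 2024-02-18 05:03 UTC ≤ query < +∞
5·60 + 10 - 150 = 160 min
160 = 0·1440 + 160; 160 = 2·60 + 40 → 02:40, same day
→ 2024-02-18 02:40 BXM

2024-02-18 02:40 BXM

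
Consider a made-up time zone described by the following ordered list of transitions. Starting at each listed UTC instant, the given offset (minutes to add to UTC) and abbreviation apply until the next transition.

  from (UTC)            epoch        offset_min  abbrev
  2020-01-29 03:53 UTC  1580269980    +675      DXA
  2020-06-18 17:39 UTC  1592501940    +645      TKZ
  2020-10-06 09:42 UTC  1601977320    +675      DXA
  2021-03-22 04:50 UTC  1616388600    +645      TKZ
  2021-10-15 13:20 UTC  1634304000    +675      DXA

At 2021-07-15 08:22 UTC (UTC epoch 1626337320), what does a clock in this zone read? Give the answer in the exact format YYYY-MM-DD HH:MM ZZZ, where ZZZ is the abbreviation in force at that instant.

2021-07-15 19:07 TKZ

Query: 2021-07-15 08:22 UTC
Rule 4/5 (TKZ, +10:45): 2021-03-22 04:50 UTC ≤ query < 2021-10-15 13:20 UTC
8·60 + 22 + 645 = 1147 min
1147 = 0·1440 + 1147; 1147 = 19·60 + 7 → 19:07, same day
→ 2021-07-15 19:07 TKZ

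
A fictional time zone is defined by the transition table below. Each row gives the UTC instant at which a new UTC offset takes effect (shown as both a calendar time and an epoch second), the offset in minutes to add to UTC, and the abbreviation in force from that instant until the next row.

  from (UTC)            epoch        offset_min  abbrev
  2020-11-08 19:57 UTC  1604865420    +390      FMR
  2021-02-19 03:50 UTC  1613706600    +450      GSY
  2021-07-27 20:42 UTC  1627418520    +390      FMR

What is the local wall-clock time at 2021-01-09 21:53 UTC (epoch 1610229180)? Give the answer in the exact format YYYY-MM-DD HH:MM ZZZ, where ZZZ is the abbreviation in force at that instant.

2021-01-10 04:23 FMR

Query: 2021-01-09 21:53 UTC
Rule 1/3 (FMR, +06:30): 2020-11-08 19:57 UTC ≤ query < 2021-02-19 03:50 UTC
21·60 + 53 + 390 = 1703 min
1703 = 1·1440 + 263; 263 = 4·60 + 23 → 04:23, 2021-01-09 + 1 day = 2021-01-10
→ 2021-01-10 04:23 FMR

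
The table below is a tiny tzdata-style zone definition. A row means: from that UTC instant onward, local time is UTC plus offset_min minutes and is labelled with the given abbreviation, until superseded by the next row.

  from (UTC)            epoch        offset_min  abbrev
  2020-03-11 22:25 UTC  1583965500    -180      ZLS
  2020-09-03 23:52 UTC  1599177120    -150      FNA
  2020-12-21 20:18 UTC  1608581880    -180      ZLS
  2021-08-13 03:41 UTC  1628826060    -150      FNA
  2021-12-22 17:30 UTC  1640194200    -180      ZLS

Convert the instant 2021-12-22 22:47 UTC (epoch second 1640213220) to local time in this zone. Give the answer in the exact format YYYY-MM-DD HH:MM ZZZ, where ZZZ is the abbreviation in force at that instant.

2021-12-22 19:47 ZLS

Query: 2021-12-22 22:47 UTC
Rule 5/5 (ZLS, -03:00): 2021-12-22 17:30 UTC ≤ query < +∞
22·60 + 47 - 180 = 1187 min
1187 = 0·1440 + 1187; 1187 = 19·60 + 47 → 19:47, same day
→ 2021-12-22 19:47 ZLS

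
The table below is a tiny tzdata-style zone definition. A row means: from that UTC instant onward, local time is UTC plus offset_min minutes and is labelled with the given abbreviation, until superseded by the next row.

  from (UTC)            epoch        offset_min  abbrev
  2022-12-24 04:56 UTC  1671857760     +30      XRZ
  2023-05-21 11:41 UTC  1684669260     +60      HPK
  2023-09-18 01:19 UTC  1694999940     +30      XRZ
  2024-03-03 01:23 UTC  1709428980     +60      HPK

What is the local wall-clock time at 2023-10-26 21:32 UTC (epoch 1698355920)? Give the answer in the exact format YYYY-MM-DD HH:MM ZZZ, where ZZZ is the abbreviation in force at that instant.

Query: 2023-10-26 21:32 UTC
Rule 3/4 (XRZ, +00:30): 2023-09-18 01:19 UTC ≤ query < 2024-03-03 01:23 UTC
21·60 + 32 + 30 = 1322 min
1322 = 0·1440 + 1322; 1322 = 22·60 + 2 → 22:02, same day
→ 2023-10-26 22:02 XRZ

2023-10-26 22:02 XRZ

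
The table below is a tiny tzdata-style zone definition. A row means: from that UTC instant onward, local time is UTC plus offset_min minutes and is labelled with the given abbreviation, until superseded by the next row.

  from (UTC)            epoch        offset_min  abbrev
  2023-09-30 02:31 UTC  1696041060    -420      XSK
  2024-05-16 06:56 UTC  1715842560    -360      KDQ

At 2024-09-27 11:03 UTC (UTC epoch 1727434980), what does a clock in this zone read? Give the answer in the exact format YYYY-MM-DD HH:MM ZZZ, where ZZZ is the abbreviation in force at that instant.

2024-09-27 05:03 KDQ

Query: 2024-09-27 11:03 UTC
Rule 2/2 (KDQ, -06:00): 2024-05-16 06:56 UTC ≤ query < +∞
11·60 + 3 - 360 = 303 min
303 = 0·1440 + 303; 303 = 5·60 + 3 → 05:03, same day
→ 2024-09-27 05:03 KDQ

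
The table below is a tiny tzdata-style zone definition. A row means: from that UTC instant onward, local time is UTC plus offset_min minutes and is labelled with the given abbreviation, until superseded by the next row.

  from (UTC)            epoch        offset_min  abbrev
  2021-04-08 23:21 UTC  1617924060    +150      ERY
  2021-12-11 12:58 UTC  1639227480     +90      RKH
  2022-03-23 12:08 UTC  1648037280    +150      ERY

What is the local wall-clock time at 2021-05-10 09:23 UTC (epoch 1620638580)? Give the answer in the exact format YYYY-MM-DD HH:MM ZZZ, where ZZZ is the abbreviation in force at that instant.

2021-05-10 11:53 ERY

Query: 2021-05-10 09:23 UTC
Rule 1/3 (ERY, +02:30): 2021-04-08 23:21 UTC ≤ query < 2021-12-11 12:58 UTC
9·60 + 23 + 150 = 713 min
713 = 0·1440 + 713; 713 = 11·60 + 53 → 11:53, same day
→ 2021-05-10 11:53 ERY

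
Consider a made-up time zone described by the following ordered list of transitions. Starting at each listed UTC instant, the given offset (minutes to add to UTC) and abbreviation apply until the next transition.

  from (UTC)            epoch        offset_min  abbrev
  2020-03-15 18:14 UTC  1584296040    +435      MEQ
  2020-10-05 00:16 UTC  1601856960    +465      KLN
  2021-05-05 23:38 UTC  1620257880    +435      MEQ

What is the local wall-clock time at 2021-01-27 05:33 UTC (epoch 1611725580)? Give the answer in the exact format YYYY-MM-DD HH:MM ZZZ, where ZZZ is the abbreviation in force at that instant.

Query: 2021-01-27 05:33 UTC
Rule 2/3 (KLN, +07:45): 2020-10-05 00:16 UTC ≤ query < 2021-05-05 23:38 UTC
5·60 + 33 + 465 = 798 min
798 = 0·1440 + 798; 798 = 13·60 + 18 → 13:18, same day
→ 2021-01-27 13:18 KLN

2021-01-27 13:18 KLN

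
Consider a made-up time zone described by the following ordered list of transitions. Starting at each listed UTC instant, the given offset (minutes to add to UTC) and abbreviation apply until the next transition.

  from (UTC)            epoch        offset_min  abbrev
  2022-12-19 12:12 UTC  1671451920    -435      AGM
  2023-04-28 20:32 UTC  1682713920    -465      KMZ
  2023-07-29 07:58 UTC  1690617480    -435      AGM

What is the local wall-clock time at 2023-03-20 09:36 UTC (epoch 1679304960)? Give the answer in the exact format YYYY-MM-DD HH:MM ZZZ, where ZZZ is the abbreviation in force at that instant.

2023-03-20 02:21 AGM

Query: 2023-03-20 09:36 UTC
Rule 1/3 (AGM, -07:15): 2022-12-19 12:12 UTC ≤ query < 2023-04-28 20:32 UTC
9·60 + 36 - 435 = 141 min
141 = 0·1440 + 141; 141 = 2·60 + 21 → 02:21, same day
→ 2023-03-20 02:21 AGM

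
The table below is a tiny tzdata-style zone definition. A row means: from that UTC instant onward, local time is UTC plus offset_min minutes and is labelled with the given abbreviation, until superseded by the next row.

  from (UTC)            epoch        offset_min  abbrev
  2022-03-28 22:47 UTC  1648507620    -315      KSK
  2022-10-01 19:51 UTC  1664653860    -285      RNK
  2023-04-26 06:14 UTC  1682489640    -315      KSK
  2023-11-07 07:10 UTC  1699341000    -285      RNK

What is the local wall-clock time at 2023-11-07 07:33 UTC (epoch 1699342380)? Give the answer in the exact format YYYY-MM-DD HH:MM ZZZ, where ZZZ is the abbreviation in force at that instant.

2023-11-07 02:48 RNK

Query: 2023-11-07 07:33 UTC
Rule 4/4 (RNK, -04:45): 2023-11-07 07:10 UTC ≤ query < +∞
7·60 + 33 - 285 = 168 min
168 = 0·1440 + 168; 168 = 2·60 + 48 → 02:48, same day
→ 2023-11-07 02:48 RNK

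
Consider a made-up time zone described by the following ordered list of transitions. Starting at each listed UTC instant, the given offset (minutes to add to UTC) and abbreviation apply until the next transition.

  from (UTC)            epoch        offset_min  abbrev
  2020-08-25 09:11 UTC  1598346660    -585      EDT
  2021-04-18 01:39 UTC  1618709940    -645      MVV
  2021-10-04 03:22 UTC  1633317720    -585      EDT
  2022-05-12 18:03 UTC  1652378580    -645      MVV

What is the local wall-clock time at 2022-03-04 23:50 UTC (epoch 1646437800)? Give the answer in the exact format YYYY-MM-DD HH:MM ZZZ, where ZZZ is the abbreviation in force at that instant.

2022-03-04 14:05 EDT

Query: 2022-03-04 23:50 UTC
Rule 3/4 (EDT, -09:45): 2021-10-04 03:22 UTC ≤ query < 2022-05-12 18:03 UTC
23·60 + 50 - 585 = 845 min
845 = 0·1440 + 845; 845 = 14·60 + 5 → 14:05, same day
→ 2022-03-04 14:05 EDT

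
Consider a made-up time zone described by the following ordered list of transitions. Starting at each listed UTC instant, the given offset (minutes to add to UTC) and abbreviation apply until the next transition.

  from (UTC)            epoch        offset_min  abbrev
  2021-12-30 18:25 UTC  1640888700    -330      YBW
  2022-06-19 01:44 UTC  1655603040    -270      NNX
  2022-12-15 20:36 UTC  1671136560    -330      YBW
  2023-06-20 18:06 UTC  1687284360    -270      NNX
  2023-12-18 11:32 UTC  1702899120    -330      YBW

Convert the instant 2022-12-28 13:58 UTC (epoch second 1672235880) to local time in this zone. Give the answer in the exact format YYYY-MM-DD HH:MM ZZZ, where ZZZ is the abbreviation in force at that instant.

Query: 2022-12-28 13:58 UTC
Rule 3/5 (YBW, -05:30): 2022-12-15 20:36 UTC ≤ query < 2023-06-20 18:06 UTC
13·60 + 58 - 330 = 508 min
508 = 0·1440 + 508; 508 = 8·60 + 28 → 08:28, same day
→ 2022-12-28 08:28 YBW

2022-12-28 08:28 YBW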